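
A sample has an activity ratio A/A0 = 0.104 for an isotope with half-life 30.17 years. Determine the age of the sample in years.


lambda = ln(2) / t_half = ln(2) / 30.17 = 0.02297472 /yr
t = -ln(A/A0) / lambda
t = -ln(0.104) / 0.02297472
t = 98.515 yr

98.515


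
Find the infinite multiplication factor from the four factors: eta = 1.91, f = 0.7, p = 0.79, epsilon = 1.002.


k_inf = eta * f * p * epsilon
k_inf = 1.91 * 0.7 * 0.79 * 1.002
k_inf = 1.0583

1.0583


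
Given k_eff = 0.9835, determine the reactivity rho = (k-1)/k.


rho = (k_eff - 1) / k_eff
rho = (0.9835 - 1) / 0.9835
rho = -0.016777

-0.016777


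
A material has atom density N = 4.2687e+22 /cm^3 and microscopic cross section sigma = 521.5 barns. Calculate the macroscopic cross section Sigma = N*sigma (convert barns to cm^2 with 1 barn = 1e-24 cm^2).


Sigma = N * sigma_barns * 1e-24
Sigma = 4.2687e+22 * 521.5 * 1e-24
Sigma = 22.261 /cm

22.261


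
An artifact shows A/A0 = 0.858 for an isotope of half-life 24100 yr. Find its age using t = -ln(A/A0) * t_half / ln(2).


lambda = ln(2) / t_half = ln(2) / 24100 = 2.876129e-05 /yr
t = -ln(A/A0) / lambda
t = -ln(0.858) / 2.876129e-05
t = 5324.9 yr

5324.9


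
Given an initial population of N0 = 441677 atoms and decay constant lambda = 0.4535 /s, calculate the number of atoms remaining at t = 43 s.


N = N0 * exp(-lambda * t)
N = 441677 * exp(-0.4535 * 43)
N = 0.0015002

0.0015002


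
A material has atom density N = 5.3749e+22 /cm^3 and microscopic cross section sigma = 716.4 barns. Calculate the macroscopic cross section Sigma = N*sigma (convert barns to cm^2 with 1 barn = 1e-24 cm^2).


Sigma = N * sigma_barns * 1e-24
Sigma = 5.3749e+22 * 716.4 * 1e-24
Sigma = 38.506 /cm

38.506


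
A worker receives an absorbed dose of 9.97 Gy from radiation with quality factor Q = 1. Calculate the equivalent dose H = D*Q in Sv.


H = D * Q
H = 9.97 * 1
H = 9.9700 Sv

9.9700


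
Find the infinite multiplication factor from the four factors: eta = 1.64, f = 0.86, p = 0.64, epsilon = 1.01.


k_inf = eta * f * p * epsilon
k_inf = 1.64 * 0.86 * 0.64 * 1.01
k_inf = 0.91168

0.91168


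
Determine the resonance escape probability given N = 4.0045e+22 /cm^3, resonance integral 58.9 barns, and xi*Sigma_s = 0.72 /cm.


p = exp(-N * I * 1e-24 / (xi*Sigma_s))
p = exp(-4.0045e+22 * 58.9 * 1e-24 / 0.72)
p = 0.037783

0.037783


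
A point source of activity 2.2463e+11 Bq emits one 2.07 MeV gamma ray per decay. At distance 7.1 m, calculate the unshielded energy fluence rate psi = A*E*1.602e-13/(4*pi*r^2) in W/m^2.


psi = A * E * 1.602e-13 / (4*pi*r^2)
psi = 2.2463e+11 * 2.07 * 1.602e-13 / (4*pi*7.1^2)
psi = 1.1759e-04 W/m^2

1.1759e-04


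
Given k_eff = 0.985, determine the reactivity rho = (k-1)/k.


rho = (k_eff - 1) / k_eff
rho = (0.985 - 1) / 0.985
rho = -0.015228

-0.015228


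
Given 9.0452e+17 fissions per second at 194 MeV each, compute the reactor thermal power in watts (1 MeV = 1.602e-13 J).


P = fission_rate * E_MeV * 1.602e-13
P = 9.0452e+17 * 194 * 1.602e-13
P = 2.8111e+07 W

2.8111e+07


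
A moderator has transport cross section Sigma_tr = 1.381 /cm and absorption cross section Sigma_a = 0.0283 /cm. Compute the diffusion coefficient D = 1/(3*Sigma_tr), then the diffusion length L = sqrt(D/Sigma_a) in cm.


D = 1 / (3 * Sigma_tr) = 1 / (3 * 1.381) = 0.2413710 cm
L = sqrt(D / Sigma_a)
L = sqrt(0.2413710 / 0.0283)
L = 2.9204 cm

2.9204


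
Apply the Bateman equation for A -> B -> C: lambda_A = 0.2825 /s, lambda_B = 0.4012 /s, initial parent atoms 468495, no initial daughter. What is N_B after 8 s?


N_B(t) = lambda_A * N_A0 / (lambda_B - lambda_A) * [exp(-lambda_A*t) - exp(-lambda_B*t)]
exp(-0.2825*8) = 0.1043505; exp(-0.4012*8) = 0.04037276
N_B = 0.2825 * 468495 / (0.4012 - 0.2825) * (0.1043505 - 0.04037276)
N_B = 71335

71335


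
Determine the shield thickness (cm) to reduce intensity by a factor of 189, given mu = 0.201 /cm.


x = ln(factor) / mu
x = ln(189) / 0.201
x = 26.078 cm

26.078


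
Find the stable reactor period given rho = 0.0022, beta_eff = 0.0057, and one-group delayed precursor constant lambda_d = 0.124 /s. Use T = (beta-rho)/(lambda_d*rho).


T = (beta - rho) / (lambda_d * rho)
T = (0.0057 - 0.0022) / (0.124 * 0.0022)
T = 12.830 s

12.830


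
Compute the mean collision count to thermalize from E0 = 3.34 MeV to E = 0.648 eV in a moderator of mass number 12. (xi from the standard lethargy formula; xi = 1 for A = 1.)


xi = 1 + (A-1)^2/(2A)*ln((A-1)/(A+1)) = 0.1577690 (for A = 12)
n = ln(E0/E) / xi
n = ln(3.34e6 / 0.648) / 0.1577690
n = ln(5.154321e+06) / 0.1577690 = 97.962

97.962


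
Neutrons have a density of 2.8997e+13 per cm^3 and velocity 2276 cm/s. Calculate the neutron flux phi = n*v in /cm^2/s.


phi = n * v
phi = 2.8997e+13 * 2276
phi = 6.5997e+16 /cm^2/s

6.5997e+16


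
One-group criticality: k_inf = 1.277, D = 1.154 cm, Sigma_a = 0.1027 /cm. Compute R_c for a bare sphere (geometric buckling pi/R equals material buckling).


L^2 = D / Sigma_a = 1.154 / 0.1027 = 11.23661 cm^2
B_m^2 = (k_inf - 1) / L^2 = (1.277 - 1) / 11.23661 = 0.02465156 /cm^2
For a bare sphere: B_g = pi/R, so R_c = pi / sqrt(B_m^2)
R_c = pi / sqrt(0.02465156) = 20.009 cm

20.009


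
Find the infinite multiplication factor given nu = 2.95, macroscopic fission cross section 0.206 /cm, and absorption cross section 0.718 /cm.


k_inf = nu * Sigma_f / Sigma_a
k_inf = 2.95 * 0.206 / 0.718
k_inf = 0.84638

0.84638


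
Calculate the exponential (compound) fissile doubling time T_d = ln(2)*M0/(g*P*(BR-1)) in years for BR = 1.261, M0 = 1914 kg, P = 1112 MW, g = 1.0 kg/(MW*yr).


Breeding gain G = BR - 1 = 1.261 - 1 = 0.261
Fissile production rate = g * P * G = 1.0 * 1112 * 0.261 = 290.232 kg/yr
T_d = ln(2) * M0 / (g * P * G)
T_d = ln(2) * 1914 / 290.232 = 4.5711 yr

4.5711


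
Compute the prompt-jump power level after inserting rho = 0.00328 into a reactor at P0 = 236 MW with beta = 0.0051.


P1/P0 = beta / (beta - rho)
P1/P0 = 0.0051 / (0.0051 - 0.00328) = 2.802198
P1 = 236 * 2.802198 = 661.32 MW

661.32


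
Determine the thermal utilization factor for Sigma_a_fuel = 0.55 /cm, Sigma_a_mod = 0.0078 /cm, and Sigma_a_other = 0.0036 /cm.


f = Sigma_a_fuel / (Sigma_a_fuel + Sigma_a_mod + Sigma_a_other)
f = 0.55 / (0.55 + 0.0078 + 0.0036)
f = 0.97969

0.97969


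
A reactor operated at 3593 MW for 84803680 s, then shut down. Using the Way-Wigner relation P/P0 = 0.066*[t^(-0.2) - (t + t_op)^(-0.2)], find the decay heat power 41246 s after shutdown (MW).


P/P0 = 0.066 * [t^(-0.2) - (t + t_op)^(-0.2)]
P/P0 = 0.066 * [41246^(-0.2) - (41246 + 84803680)^(-0.2)]
P/P0 = 0.066 * [0.1193778 - 0.02595821] = 0.006165693
P = 3593 * 0.006165693 = 22.153 MW

22.153


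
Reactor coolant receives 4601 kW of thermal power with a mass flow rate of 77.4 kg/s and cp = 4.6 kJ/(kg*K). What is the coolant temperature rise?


dT = Q / (m_dot * cp)
dT = 4601 / (77.4 * 4.6)
dT = 12.923 C

12.923


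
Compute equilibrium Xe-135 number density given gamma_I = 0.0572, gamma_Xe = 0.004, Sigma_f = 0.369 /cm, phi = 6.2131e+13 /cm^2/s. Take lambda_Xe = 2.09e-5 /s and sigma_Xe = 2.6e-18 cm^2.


Xe_eq = (gamma_I + gamma_Xe) * Sigma_f * phi / (lambda_Xe + sigma_Xe * phi)
Numerator = (0.0572 + 0.004) * 0.369 * 6.2131e+13 = 1.403092e+12
Denominator = 2.09e-5 + 2.6e-18 * 6.2131e+13 = 1.824406e-04
Xe_eq = 1.403092e+12 / 1.824406e-04 = 7.6907e+15 /cm^3

7.6907e+15


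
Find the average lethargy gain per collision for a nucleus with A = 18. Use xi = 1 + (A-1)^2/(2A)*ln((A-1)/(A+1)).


xi = 1 + (A-1)^2/(2A) * ln((A-1)/(A+1))
xi = 1 + (18-1)^2/(2*18) * ln((18-1)/(18 +1))
xi = 0.10711

0.10711


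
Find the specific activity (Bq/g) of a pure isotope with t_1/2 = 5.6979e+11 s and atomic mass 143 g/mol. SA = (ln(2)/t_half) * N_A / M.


lambda = ln(2) / t_half = ln(2) / 5.6979e+11 = 1.216496e-12 /s
SA = lambda * N_A / M
SA = 1.216496e-12 * 6.022e23 / 143
SA = 5.1229e+09 Bq/g

5.1229e+09


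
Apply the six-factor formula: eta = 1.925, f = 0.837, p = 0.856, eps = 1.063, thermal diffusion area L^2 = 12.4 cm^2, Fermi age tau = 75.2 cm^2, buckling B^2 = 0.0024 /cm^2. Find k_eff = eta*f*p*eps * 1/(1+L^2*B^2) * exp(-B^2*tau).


k_inf = eta*f*p*eps = 1.925*0.837*0.856*1.063 = 1.466099
P_TNL = 1/(1 + L^2*B^2) = 1/(1 + 12.4*0.0024) = 0.9711001
P_FNL = exp(-B^2*tau) = exp(-0.0024*75.2) = 0.8348694
k_eff = k_inf * P_TNL * P_FNL = 1.466099 * 0.9711001 * 0.8348694
k_eff = 1.1886

1.1886


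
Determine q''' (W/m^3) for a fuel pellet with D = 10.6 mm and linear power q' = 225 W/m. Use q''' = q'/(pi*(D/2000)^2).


r = D / 2 / 1000 = 10.6 / 2 / 1000 = 0.0053 m
q''' = q' / (pi * r^2)
q''' = 225 / (pi * 0.0053^2)
q''' = 2.5497e+06 W/m^3

2.5497e+06


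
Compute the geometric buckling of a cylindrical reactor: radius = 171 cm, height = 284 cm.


B^2 = (2.405/R)^2 + (pi/H)^2
B^2 = (2.405/171)^2 + (pi/284)^2
B^2 = 3.2017e-04 /cm^2

3.2017e-04


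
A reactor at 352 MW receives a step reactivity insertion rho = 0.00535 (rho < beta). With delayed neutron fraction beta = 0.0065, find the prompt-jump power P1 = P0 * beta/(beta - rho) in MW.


P1/P0 = beta / (beta - rho)
P1/P0 = 0.0065 / (0.0065 - 0.00535) = 5.652174
P1 = 352 * 5.652174 = 1989.6 MW

1989.6


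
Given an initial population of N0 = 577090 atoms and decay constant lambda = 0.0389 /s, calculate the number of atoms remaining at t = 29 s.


N = N0 * exp(-lambda * t)
N = 577090 * exp(-0.0389 * 29)
N = 186774

186774


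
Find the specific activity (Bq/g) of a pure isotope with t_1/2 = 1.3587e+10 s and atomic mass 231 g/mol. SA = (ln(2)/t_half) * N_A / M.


lambda = ln(2) / t_half = ln(2) / 1.3587e+10 = 5.101547e-11 /s
SA = lambda * N_A / M
SA = 5.101547e-11 * 6.022e23 / 231
SA = 1.3299e+11 Bq/g

1.3299e+11


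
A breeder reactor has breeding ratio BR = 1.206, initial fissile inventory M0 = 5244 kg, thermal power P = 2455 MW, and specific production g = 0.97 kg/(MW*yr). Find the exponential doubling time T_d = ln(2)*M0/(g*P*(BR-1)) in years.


Breeding gain G = BR - 1 = 1.206 - 1 = 0.206
Fissile production rate = g * P * G = 0.97 * 2455 * 0.206 = 490.5581 kg/yr
T_d = ln(2) * M0 / (g * P * G)
T_d = ln(2) * 5244 / 490.5581 = 7.4096 yr

7.4096


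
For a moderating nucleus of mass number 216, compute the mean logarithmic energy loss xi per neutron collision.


xi = 1 + (A-1)^2/(2A) * ln((A-1)/(A+1))
xi = 1 + (216-1)^2/(2*216) * ln((216-1)/(216 +1))
xi = 0.0092307

0.0092307


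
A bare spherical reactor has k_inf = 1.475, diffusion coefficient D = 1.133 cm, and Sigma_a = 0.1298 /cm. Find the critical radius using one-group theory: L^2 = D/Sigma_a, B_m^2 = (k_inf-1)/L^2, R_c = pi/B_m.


L^2 = D / Sigma_a = 1.133 / 0.1298 = 8.728814 cm^2
B_m^2 = (k_inf - 1) / L^2 = (1.475 - 1) / 8.728814 = 0.05441747 /cm^2
For a bare sphere: B_g = pi/R, so R_c = pi / sqrt(B_m^2)
R_c = pi / sqrt(0.05441747) = 13.467 cm

13.467


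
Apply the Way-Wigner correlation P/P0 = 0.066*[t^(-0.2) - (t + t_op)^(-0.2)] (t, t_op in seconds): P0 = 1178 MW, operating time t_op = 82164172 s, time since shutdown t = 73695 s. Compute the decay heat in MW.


P/P0 = 0.066 * [t^(-0.2) - (t + t_op)^(-0.2)]
P/P0 = 0.066 * [73695^(-0.2) - (73695 + 82164172)^(-0.2)]
P/P0 = 0.066 * [0.1062949 - 0.02612075] = 0.005291494
P = 1178 * 0.005291494 = 6.2334 MW

6.2334


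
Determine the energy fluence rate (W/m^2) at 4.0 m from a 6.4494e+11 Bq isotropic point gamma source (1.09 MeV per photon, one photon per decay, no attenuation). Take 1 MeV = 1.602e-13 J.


psi = A * E * 1.602e-13 / (4*pi*r^2)
psi = 6.4494e+11 * 1.09 * 1.602e-13 / (4*pi*4.0^2)
psi = 5.6012e-04 W/m^2

5.6012e-04


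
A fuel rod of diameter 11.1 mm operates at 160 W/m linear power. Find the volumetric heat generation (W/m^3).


r = D / 2 / 1000 = 11.1 / 2 / 1000 = 0.00555 m
q''' = q' / (pi * r^2)
q''' = 160 / (pi * 0.00555^2)
q''' = 1.6534e+06 W/m^3

1.6534e+06


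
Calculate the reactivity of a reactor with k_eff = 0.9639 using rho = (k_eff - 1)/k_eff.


rho = (k_eff - 1) / k_eff
rho = (0.9639 - 1) / 0.9639
rho = -0.037452

-0.037452


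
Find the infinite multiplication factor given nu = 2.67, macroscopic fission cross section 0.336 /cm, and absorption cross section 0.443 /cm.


k_inf = nu * Sigma_f / Sigma_a
k_inf = 2.67 * 0.336 / 0.443
k_inf = 2.0251

2.0251


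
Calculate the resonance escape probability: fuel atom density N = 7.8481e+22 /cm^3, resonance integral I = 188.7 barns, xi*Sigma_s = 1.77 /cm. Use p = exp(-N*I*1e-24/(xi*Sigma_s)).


p = exp(-N * I * 1e-24 / (xi*Sigma_s))
p = exp(-7.8481e+22 * 188.7 * 1e-24 / 1.77)
p = 2.3244e-04

2.3244e-04


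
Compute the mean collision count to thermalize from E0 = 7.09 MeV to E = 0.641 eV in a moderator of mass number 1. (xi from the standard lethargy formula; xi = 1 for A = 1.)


xi = 1 + (A-1)^2/(2A)*ln((A-1)/(A+1)) = 1 (for A = 1)
n = ln(E0/E) / xi
n = ln(7.09e6 / 0.641) / 1
n = ln(1.106084e+07) / 1 = 16.219

16.219


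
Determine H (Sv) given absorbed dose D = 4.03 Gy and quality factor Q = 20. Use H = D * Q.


H = D * Q
H = 4.03 * 20
H = 80.600 Sv

80.600


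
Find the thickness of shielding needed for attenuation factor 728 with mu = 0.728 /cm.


x = ln(factor) / mu
x = ln(728) / 0.728
x = 9.0526 cm

9.0526


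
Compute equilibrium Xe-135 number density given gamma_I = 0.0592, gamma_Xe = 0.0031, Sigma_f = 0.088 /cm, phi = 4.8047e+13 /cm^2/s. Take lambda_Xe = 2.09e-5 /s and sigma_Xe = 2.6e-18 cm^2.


Xe_eq = (gamma_I + gamma_Xe) * Sigma_f * phi / (lambda_Xe + sigma_Xe * phi)
Numerator = (0.0592 + 0.0031) * 0.088 * 4.8047e+13 = 2.634129e+11
Denominator = 2.09e-5 + 2.6e-18 * 4.8047e+13 = 1.458222e-04
Xe_eq = 2.634129e+11 / 1.458222e-04 = 1.8064e+15 /cm^3

1.8064e+15


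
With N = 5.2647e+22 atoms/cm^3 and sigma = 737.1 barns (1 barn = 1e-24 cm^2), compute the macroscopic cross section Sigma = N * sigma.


Sigma = N * sigma_barns * 1e-24
Sigma = 5.2647e+22 * 737.1 * 1e-24
Sigma = 38.806 /cm

38.806


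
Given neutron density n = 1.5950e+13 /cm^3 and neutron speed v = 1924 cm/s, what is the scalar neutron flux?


phi = n * v
phi = 1.5950e+13 * 1924
phi = 3.0688e+16 /cm^2/s

3.0688e+16


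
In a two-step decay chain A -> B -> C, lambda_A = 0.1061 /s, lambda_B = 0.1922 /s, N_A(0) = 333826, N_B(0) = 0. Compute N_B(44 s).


N_B(t) = lambda_A * N_A0 / (lambda_B - lambda_A) * [exp(-lambda_A*t) - exp(-lambda_B*t)]
exp(-0.1061*44) = 0.009387277; exp(-0.1922*44) = 2.124508e-04
N_B = 0.1061 * 333826 / (0.1922 - 0.1061) * (0.009387277 - 2.124508e-04)
N_B = 3774.2

3774.2


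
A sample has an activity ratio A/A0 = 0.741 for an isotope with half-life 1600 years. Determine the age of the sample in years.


lambda = ln(2) / t_half = ln(2) / 1600 = 4.332170e-04 /yr
t = -ln(A/A0) / lambda
t = -ln(0.741) / 4.332170e-04
t = 691.93 yr

691.93


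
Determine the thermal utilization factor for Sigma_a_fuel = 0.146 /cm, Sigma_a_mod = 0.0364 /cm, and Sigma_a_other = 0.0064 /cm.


f = Sigma_a_fuel / (Sigma_a_fuel + Sigma_a_mod + Sigma_a_other)
f = 0.146 / (0.146 + 0.0364 + 0.0064)
f = 0.77331

0.77331


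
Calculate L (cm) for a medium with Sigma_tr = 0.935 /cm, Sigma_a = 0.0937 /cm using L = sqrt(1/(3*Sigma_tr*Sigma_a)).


D = 1 / (3 * Sigma_tr) = 1 / (3 * 0.935) = 0.3565062 cm
L = sqrt(D / Sigma_a)
L = sqrt(0.3565062 / 0.0937)
L = 1.9506 cm

1.9506


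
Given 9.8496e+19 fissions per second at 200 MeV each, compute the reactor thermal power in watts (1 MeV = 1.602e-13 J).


P = fission_rate * E_MeV * 1.602e-13
P = 9.8496e+19 * 200 * 1.602e-13
P = 3.1558e+09 W

3.1558e+09


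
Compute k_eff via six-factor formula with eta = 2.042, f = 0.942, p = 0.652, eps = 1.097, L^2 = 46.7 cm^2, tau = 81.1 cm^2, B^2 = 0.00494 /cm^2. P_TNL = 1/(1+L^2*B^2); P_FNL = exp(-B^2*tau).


k_inf = eta*f*p*eps = 2.042*0.942*0.652*1.097 = 1.375818
P_TNL = 1/(1 + L^2*B^2) = 1/(1 + 46.7*0.00494) = 0.8125470
P_FNL = exp(-B^2*tau) = exp(-0.00494*81.1) = 0.6698952
k_eff = k_inf * P_TNL * P_FNL = 1.375818 * 0.8125470 * 0.6698952
k_eff = 0.74889

0.74889


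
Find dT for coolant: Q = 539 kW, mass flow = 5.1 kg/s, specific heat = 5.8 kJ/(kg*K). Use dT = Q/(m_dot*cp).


dT = Q / (m_dot * cp)
dT = 539 / (5.1 * 5.8)
dT = 18.222 C

18.222


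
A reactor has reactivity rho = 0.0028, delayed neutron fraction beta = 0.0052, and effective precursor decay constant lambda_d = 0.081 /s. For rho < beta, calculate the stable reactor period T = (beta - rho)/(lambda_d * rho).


T = (beta - rho) / (lambda_d * rho)
T = (0.0052 - 0.0028) / (0.081 * 0.0028)
T = 10.582 s

10.582


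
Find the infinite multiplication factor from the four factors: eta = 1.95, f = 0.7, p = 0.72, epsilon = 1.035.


k_inf = eta * f * p * epsilon
k_inf = 1.95 * 0.7 * 0.72 * 1.035
k_inf = 1.0172

1.0172


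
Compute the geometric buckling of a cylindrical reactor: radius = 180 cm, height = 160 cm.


B^2 = (2.405/R)^2 + (pi/H)^2
B^2 = (2.405/180)^2 + (pi/160)^2
B^2 = 5.6405e-04 /cm^2

5.6405e-04


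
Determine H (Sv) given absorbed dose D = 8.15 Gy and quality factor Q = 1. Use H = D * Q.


H = D * Q
H = 8.15 * 1
H = 8.1500 Sv

8.1500


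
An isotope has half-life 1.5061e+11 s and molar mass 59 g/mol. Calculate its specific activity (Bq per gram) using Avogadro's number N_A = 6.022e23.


lambda = ln(2) / t_half = ln(2) / 1.5061e+11 = 4.602265e-12 /s
SA = lambda * N_A / M
SA = 4.602265e-12 * 6.022e23 / 59
SA = 4.6974e+10 Bq/g

4.6974e+10


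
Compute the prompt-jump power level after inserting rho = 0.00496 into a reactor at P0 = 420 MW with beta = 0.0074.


P1/P0 = beta / (beta - rho)
P1/P0 = 0.0074 / (0.0074 - 0.00496) = 3.032787
P1 = 420 * 3.032787 = 1273.8 MW

1273.8


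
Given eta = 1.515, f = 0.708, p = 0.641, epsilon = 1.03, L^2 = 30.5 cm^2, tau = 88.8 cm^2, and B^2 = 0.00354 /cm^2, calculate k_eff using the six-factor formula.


k_inf = eta*f*p*eps = 1.515*0.708*0.641*1.03 = 0.7081759
P_TNL = 1/(1 + L^2*B^2) = 1/(1 + 30.5*0.00354) = 0.9025515
P_FNL = exp(-B^2*tau) = exp(-0.00354*88.8) = 0.7302619
k_eff = k_inf * P_TNL * P_FNL = 0.7081759 * 0.9025515 * 0.7302619
k_eff = 0.46676

0.46676


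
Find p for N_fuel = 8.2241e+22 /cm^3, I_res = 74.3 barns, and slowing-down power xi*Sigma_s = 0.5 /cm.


p = exp(-N * I * 1e-24 / (xi*Sigma_s))
p = exp(-8.2241e+22 * 74.3 * 1e-24 / 0.5)
p = 4.9259e-06

4.9259e-06


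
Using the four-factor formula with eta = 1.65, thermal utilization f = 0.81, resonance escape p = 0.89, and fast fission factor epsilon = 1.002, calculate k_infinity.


k_inf = eta * f * p * epsilon
k_inf = 1.65 * 0.81 * 0.89 * 1.002
k_inf = 1.1919

1.1919


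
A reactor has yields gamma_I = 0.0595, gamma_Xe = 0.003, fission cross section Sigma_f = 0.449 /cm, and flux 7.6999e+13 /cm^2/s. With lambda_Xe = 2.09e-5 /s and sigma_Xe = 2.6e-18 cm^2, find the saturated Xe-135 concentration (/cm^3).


Xe_eq = (gamma_I + gamma_Xe) * Sigma_f * phi / (lambda_Xe + sigma_Xe * phi)
Numerator = (0.0595 + 0.003) * 0.449 * 7.6999e+13 = 2.160784e+12
Denominator = 2.09e-5 + 2.6e-18 * 7.6999e+13 = 2.210974e-04
Xe_eq = 2.160784e+12 / 2.210974e-04 = 9.7730e+15 /cm^3

9.7730e+15


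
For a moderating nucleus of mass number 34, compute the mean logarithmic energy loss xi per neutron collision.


xi = 1 + (A-1)^2/(2A) * ln((A-1)/(A+1))
xi = 1 + (34-1)^2/(2*34) * ln((34-1)/(34 +1))
xi = 0.057687

0.057687


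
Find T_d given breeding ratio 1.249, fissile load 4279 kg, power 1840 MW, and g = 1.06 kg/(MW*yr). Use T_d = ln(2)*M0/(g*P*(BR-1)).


Breeding gain G = BR - 1 = 1.249 - 1 = 0.249
Fissile production rate = g * P * G = 1.06 * 1840 * 0.249 = 485.6496 kg/yr
T_d = ln(2) * M0 / (g * P * G)
T_d = ln(2) * 4279 / 485.6496 = 6.1072 yr

6.1072


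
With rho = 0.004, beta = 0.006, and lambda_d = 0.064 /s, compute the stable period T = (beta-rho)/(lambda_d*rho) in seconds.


T = (beta - rho) / (lambda_d * rho)
T = (0.006 - 0.004) / (0.064 * 0.004)
T = 7.8125 s

7.8125


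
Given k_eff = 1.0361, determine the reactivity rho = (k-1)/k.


rho = (k_eff - 1) / k_eff
rho = (1.0361 - 1) / 1.0361
rho = 0.034842

0.034842


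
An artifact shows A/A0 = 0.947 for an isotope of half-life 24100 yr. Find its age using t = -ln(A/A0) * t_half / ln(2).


lambda = ln(2) / t_half = ln(2) / 24100 = 2.876129e-05 /yr
t = -ln(A/A0) / lambda
t = -ln(0.947) / 2.876129e-05
t = 1893.4 yr

1893.4


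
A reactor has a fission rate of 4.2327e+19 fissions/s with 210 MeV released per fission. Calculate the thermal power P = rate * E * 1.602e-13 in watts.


P = fission_rate * E_MeV * 1.602e-13
P = 4.2327e+19 * 210 * 1.602e-13
P = 1.4240e+09 W

1.4240e+09


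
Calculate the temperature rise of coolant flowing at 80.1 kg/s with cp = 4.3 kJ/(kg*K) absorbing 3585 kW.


dT = Q / (m_dot * cp)
dT = 3585 / (80.1 * 4.3)
dT = 10.409 C

10.409


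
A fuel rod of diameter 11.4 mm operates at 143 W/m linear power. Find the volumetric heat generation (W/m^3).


r = D / 2 / 1000 = 11.4 / 2 / 1000 = 0.0057 m
q''' = q' / (pi * r^2)
q''' = 143 / (pi * 0.0057^2)
q''' = 1.4010e+06 W/m^3

1.4010e+06


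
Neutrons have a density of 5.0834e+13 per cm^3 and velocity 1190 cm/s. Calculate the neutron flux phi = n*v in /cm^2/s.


phi = n * v
phi = 5.0834e+13 * 1190
phi = 6.0492e+16 /cm^2/s

6.0492e+16


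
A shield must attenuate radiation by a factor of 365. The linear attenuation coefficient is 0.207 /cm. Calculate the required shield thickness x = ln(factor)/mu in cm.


x = ln(factor) / mu
x = ln(365) / 0.207
x = 28.502 cm

28.502


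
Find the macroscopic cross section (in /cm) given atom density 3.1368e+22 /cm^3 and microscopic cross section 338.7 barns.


Sigma = N * sigma_barns * 1e-24
Sigma = 3.1368e+22 * 338.7 * 1e-24
Sigma = 10.624 /cm

10.624


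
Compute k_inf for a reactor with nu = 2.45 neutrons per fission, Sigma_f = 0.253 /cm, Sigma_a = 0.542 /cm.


k_inf = nu * Sigma_f / Sigma_a
k_inf = 2.45 * 0.253 / 0.542
k_inf = 1.1436

1.1436


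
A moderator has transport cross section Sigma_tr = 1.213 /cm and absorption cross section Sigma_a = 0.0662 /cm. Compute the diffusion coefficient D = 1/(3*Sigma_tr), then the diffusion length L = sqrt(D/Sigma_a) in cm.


D = 1 / (3 * Sigma_tr) = 1 / (3 * 1.213) = 0.2748008 cm
L = sqrt(D / Sigma_a)
L = sqrt(0.2748008 / 0.0662)
L = 2.0374 cm

2.0374


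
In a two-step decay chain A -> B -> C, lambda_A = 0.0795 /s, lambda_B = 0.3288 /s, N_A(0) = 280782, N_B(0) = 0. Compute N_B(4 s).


N_B(t) = lambda_A * N_A0 / (lambda_B - lambda_A) * [exp(-lambda_A*t) - exp(-lambda_B*t)]
exp(-0.0795*4) = 0.7276028; exp(-0.3288*4) = 0.2684206
N_B = 0.0795 * 280782 / (0.3288 - 0.0795) * (0.7276028 - 0.2684206)
N_B = 41115

41115


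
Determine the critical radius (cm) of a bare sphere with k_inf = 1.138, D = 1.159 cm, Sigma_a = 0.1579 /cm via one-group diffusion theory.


L^2 = D / Sigma_a = 1.159 / 0.1579 = 7.340089 cm^2
B_m^2 = (k_inf - 1) / L^2 = (1.138 - 1) / 7.340089 = 0.01880086 /cm^2
For a bare sphere: B_g = pi/R, so R_c = pi / sqrt(B_m^2)
R_c = pi / sqrt(0.01880086) = 22.912 cm

22.912


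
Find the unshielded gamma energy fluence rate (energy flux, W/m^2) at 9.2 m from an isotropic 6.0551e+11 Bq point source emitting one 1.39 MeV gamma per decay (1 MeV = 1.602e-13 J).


psi = A * E * 1.602e-13 / (4*pi*r^2)
psi = 6.0551e+11 * 1.39 * 1.602e-13 / (4*pi*9.2^2)
psi = 1.2677e-04 W/m^2

1.2677e-04


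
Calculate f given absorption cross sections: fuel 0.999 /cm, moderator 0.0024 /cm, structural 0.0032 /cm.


f = Sigma_a_fuel / (Sigma_a_fuel + Sigma_a_mod + Sigma_a_other)
f = 0.999 / (0.999 + 0.0024 + 0.0032)
f = 0.99443

0.99443


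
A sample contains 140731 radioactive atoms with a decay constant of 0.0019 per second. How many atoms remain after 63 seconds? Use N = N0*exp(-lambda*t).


N = N0 * exp(-lambda * t)
N = 140731 * exp(-0.0019 * 63)
N = 124855

124855


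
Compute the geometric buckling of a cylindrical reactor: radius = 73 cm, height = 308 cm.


B^2 = (2.405/R)^2 + (pi/H)^2
B^2 = (2.405/73)^2 + (pi/308)^2
B^2 = 0.0011894 /cm^2

0.0011894


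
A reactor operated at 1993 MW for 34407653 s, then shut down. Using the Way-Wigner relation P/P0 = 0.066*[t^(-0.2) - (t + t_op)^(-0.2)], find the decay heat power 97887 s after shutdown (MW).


P/P0 = 0.066 * [t^(-0.2) - (t + t_op)^(-0.2)]
P/P0 = 0.066 * [97887^(-0.2) - (97887 + 34407653)^(-0.2)]
P/P0 = 0.066 * [0.1004280 - 0.03107579] = 0.004577246
P = 1993 * 0.004577246 = 9.1225 MW

9.1225


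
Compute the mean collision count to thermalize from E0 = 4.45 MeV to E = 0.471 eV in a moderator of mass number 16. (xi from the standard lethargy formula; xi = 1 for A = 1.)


xi = 1 + (A-1)^2/(2A)*ln((A-1)/(A+1)) = 0.1199467 (for A = 16)
n = ln(E0/E) / xi
n = ln(4.45e6 / 0.471) / 0.1199467
n = ln(9.447983e+06) / 0.1199467 = 133.90

133.90


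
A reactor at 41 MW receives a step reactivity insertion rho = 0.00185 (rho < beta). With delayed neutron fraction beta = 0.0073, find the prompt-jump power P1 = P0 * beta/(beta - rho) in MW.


P1/P0 = beta / (beta - rho)
P1/P0 = 0.0073 / (0.0073 - 0.00185) = 1.339450
P1 = 41 * 1.339450 = 54.917 MW

54.917


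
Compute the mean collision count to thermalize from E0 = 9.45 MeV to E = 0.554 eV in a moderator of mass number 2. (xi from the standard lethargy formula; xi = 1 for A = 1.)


xi = 1 + (A-1)^2/(2A)*ln((A-1)/(A+1)) = 0.7253469 (for A = 2)
n = ln(E0/E) / xi
n = ln(9.45e6 / 0.554) / 0.7253469
n = ln(1.705776e+07) / 0.7253469 = 22.957

22.957


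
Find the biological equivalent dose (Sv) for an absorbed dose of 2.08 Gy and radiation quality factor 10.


H = D * Q
H = 2.08 * 10
H = 20.800 Sv

20.800


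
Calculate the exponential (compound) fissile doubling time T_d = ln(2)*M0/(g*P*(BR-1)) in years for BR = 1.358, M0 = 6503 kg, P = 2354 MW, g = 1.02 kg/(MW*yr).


Breeding gain G = BR - 1 = 1.358 - 1 = 0.358
Fissile production rate = g * P * G = 1.02 * 2354 * 0.358 = 859.58664 kg/yr
T_d = ln(2) * M0 / (g * P * G)
T_d = ln(2) * 6503 / 859.58664 = 5.2438 yr

5.2438


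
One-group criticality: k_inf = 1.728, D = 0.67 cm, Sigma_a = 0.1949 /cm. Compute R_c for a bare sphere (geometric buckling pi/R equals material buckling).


L^2 = D / Sigma_a = 0.67 / 0.1949 = 3.437660 cm^2
B_m^2 = (k_inf - 1) / L^2 = (1.728 - 1) / 3.437660 = 0.2117720 /cm^2
For a bare sphere: B_g = pi/R, so R_c = pi / sqrt(B_m^2)
R_c = pi / sqrt(0.2117720) = 6.8268 cm

6.8268


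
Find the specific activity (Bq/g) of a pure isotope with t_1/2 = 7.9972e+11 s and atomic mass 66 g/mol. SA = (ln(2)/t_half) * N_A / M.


lambda = ln(2) / t_half = ln(2) / 7.9972e+11 = 8.667373e-13 /s
SA = lambda * N_A / M
SA = 8.667373e-13 * 6.022e23 / 66
SA = 7.9083e+09 Bq/g

7.9083e+09


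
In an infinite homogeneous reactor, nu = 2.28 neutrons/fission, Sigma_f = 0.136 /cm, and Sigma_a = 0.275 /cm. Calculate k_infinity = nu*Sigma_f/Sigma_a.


k_inf = nu * Sigma_f / Sigma_a
k_inf = 2.28 * 0.136 / 0.275
k_inf = 1.1276

1.1276


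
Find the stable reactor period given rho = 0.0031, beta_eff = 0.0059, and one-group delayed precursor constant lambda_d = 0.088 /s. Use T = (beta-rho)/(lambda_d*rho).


T = (beta - rho) / (lambda_d * rho)
T = (0.0059 - 0.0031) / (0.088 * 0.0031)
T = 10.264 s

10.264


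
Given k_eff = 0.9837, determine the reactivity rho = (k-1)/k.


rho = (k_eff - 1) / k_eff
rho = (0.9837 - 1) / 0.9837
rho = -0.016570

-0.016570


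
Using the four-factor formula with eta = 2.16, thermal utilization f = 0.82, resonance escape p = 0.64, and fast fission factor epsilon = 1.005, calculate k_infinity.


k_inf = eta * f * p * epsilon
k_inf = 2.16 * 0.82 * 0.64 * 1.005
k_inf = 1.1392

1.1392


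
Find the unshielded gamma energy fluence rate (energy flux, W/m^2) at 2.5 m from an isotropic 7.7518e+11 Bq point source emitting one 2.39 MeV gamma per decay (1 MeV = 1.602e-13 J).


psi = A * E * 1.602e-13 / (4*pi*r^2)
psi = 7.7518e+11 * 2.39 * 1.602e-13 / (4*pi*2.5^2)
psi = 0.0037790 W/m^2

0.0037790


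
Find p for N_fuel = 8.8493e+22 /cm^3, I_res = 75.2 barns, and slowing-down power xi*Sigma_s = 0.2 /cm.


p = exp(-N * I * 1e-24 / (xi*Sigma_s))
p = exp(-8.8493e+22 * 75.2 * 1e-24 / 0.2)
p = 3.5445e-15

3.5445e-15


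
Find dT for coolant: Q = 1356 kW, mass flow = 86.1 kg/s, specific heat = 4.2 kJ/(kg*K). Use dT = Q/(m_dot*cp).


dT = Q / (m_dot * cp)
dT = 1356 / (86.1 * 4.2)
dT = 3.7498 C

3.7498


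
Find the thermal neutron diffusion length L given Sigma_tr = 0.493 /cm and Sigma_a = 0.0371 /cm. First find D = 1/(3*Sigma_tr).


D = 1 / (3 * Sigma_tr) = 1 / (3 * 0.493) = 0.6761325 cm
L = sqrt(D / Sigma_a)
L = sqrt(0.6761325 / 0.0371)
L = 4.2690 cm

4.2690


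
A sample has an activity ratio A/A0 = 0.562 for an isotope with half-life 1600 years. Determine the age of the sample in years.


lambda = ln(2) / t_half = ln(2) / 1600 = 4.332170e-04 /yr
t = -ln(A/A0) / lambda
t = -ln(0.562) / 4.332170e-04
t = 1330.2 yr

1330.2


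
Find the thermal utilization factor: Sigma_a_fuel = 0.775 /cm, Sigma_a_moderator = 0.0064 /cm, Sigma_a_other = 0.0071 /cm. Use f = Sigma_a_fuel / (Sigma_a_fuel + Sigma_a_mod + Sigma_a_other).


f = Sigma_a_fuel / (Sigma_a_fuel + Sigma_a_mod + Sigma_a_other)
f = 0.775 / (0.775 + 0.0064 + 0.0071)
f = 0.98288

0.98288


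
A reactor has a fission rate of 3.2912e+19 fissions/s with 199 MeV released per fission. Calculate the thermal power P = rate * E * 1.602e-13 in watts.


P = fission_rate * E_MeV * 1.602e-13
P = 3.2912e+19 * 199 * 1.602e-13
P = 1.0492e+09 W

1.0492e+09


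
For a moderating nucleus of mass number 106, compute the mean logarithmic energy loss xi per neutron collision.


xi = 1 + (A-1)^2/(2A) * ln((A-1)/(A+1))
xi = 1 + (106-1)^2/(2*106) * ln((106-1)/(106 +1))
xi = 0.018750

0.018750


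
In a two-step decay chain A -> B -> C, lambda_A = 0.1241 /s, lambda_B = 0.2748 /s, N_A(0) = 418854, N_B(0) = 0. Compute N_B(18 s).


N_B(t) = lambda_A * N_A0 / (lambda_B - lambda_A) * [exp(-lambda_A*t) - exp(-lambda_B*t)]
exp(-0.1241*18) = 0.1071206; exp(-0.2748*18) = 0.007108955
N_B = 0.1241 * 418854 / (0.2748 - 0.1241) * (0.1071206 - 0.007108955)
N_B = 34496

34496


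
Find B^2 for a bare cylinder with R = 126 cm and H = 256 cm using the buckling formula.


B^2 = (2.405/R)^2 + (pi/H)^2
B^2 = (2.405/126)^2 + (pi/256)^2
B^2 = 5.1492e-04 /cm^2

5.1492e-04


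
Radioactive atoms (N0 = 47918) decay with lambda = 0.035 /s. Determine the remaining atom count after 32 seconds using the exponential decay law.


N = N0 * exp(-lambda * t)
N = 47918 * exp(-0.035 * 32)
N = 15635

15635


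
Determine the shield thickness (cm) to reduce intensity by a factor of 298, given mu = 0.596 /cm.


x = ln(factor) / mu
x = ln(298) / 0.596
x = 9.5589 cm

9.5589


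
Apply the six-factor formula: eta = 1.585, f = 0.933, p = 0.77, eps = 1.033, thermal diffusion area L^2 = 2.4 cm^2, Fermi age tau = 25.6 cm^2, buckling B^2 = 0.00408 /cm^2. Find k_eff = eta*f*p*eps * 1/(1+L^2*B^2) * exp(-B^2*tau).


k_inf = eta*f*p*eps = 1.585*0.933*0.77*1.033 = 1.176256
P_TNL = 1/(1 + L^2*B^2) = 1/(1 + 2.4*0.00408) = 0.9903030
P_FNL = exp(-B^2*tau) = exp(-0.00408*25.6) = 0.9008216
k_eff = k_inf * P_TNL * P_FNL = 1.176256 * 0.9903030 * 0.9008216
k_eff = 1.0493

1.0493


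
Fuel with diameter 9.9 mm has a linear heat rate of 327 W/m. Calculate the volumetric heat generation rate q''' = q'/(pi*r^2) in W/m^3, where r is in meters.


r = D / 2 / 1000 = 9.9 / 2 / 1000 = 0.00495 m
q''' = q' / (pi * r^2)
q''' = 327 / (pi * 0.00495^2)
q''' = 4.2480e+06 W/m^3

4.2480e+06


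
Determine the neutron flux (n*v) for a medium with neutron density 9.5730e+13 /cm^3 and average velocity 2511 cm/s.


phi = n * v
phi = 9.5730e+13 * 2511
phi = 2.4038e+17 /cm^2/s

2.4038e+17


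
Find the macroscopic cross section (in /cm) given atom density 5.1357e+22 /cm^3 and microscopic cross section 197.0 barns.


Sigma = N * sigma_barns * 1e-24
Sigma = 5.1357e+22 * 197.0 * 1e-24
Sigma = 10.117 /cm

10.117


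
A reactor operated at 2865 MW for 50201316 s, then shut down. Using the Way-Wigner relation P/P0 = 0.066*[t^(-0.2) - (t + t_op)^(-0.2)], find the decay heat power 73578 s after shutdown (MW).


P/P0 = 0.066 * [t^(-0.2) - (t + t_op)^(-0.2)]
P/P0 = 0.066 * [73578^(-0.2) - (73578 + 50201316)^(-0.2)]
P/P0 = 0.066 * [0.1063287 - 0.02882238] = 0.005115417
P = 2865 * 0.005115417 = 14.656 MW

14.656


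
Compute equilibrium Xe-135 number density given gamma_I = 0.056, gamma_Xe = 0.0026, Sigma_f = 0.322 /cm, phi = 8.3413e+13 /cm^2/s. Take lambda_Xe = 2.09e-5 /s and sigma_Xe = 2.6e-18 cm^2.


Xe_eq = (gamma_I + gamma_Xe) * Sigma_f * phi / (lambda_Xe + sigma_Xe * phi)
Numerator = (0.056 + 0.0026) * 0.322 * 8.3413e+13 = 1.573937e+12
Denominator = 2.09e-5 + 2.6e-18 * 8.3413e+13 = 2.377738e-04
Xe_eq = 1.573937e+12 / 2.377738e-04 = 6.6195e+15 /cm^3

6.6195e+15


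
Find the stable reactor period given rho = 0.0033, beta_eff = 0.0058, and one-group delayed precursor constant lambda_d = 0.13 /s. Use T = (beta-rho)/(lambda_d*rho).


T = (beta - rho) / (lambda_d * rho)
T = (0.0058 - 0.0033) / (0.13 * 0.0033)
T = 5.8275 s

5.8275


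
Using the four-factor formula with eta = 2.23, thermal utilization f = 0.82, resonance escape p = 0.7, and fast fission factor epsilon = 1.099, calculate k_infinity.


k_inf = eta * f * p * epsilon
k_inf = 2.23 * 0.82 * 0.7 * 1.099
k_inf = 1.4067

1.4067


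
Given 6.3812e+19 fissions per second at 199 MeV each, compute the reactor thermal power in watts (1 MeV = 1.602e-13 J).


P = fission_rate * E_MeV * 1.602e-13
P = 6.3812e+19 * 199 * 1.602e-13
P = 2.0343e+09 W

2.0343e+09


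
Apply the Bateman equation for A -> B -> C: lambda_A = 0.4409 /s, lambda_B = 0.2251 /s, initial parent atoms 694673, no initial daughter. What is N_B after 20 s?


N_B(t) = lambda_A * N_A0 / (lambda_B - lambda_A) * [exp(-lambda_A*t) - exp(-lambda_B*t)]
exp(-0.4409*20) = 1.480442e-04; exp(-0.2251*20) = 0.01108680
N_B = 0.4409 * 694673 / (0.2251 - 0.4409) * (1.480442e-04 - 0.01108680)
N_B = 15525

15525


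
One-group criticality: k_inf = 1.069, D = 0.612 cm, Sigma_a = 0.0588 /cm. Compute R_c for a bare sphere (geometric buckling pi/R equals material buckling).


L^2 = D / Sigma_a = 0.612 / 0.0588 = 10.40816 cm^2
B_m^2 = (k_inf - 1) / L^2 = (1.069 - 1) / 10.40816 = 0.006629414 /cm^2
For a bare sphere: B_g = pi/R, so R_c = pi / sqrt(B_m^2)
R_c = pi / sqrt(0.006629414) = 38.584 cm

38.584


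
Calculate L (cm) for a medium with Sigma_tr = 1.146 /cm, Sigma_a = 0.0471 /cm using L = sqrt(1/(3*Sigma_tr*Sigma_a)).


D = 1 / (3 * Sigma_tr) = 1 / (3 * 1.146) = 0.2908668 cm
L = sqrt(D / Sigma_a)
L = sqrt(0.2908668 / 0.0471)
L = 2.4851 cm

2.4851


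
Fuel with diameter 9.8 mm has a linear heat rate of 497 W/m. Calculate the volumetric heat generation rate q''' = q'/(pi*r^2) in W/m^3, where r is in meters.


r = D / 2 / 1000 = 9.8 / 2 / 1000 = 0.0049 m
q''' = q' / (pi * r^2)
q''' = 497 / (pi * 0.0049^2)
q''' = 6.5889e+06 W/m^3

6.5889e+06


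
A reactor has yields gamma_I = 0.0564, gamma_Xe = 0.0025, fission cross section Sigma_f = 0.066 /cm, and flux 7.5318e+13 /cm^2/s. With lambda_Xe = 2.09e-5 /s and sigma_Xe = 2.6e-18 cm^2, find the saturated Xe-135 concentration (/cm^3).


Xe_eq = (gamma_I + gamma_Xe) * Sigma_f * phi / (lambda_Xe + sigma_Xe * phi)
Numerator = (0.0564 + 0.0025) * 0.066 * 7.5318e+13 = 2.927912e+11
Denominator = 2.09e-5 + 2.6e-18 * 7.5318e+13 = 2.167268e-04
Xe_eq = 2.927912e+11 / 2.167268e-04 = 1.3510e+15 /cm^3

1.3510e+15


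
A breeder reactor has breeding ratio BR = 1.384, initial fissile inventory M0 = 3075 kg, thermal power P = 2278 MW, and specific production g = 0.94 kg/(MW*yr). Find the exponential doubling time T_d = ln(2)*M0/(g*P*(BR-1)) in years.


Breeding gain G = BR - 1 = 1.384 - 1 = 0.384
Fissile production rate = g * P * G = 0.94 * 2278 * 0.384 = 822.26688 kg/yr
T_d = ln(2) * M0 / (g * P * G)
T_d = ln(2) * 3075 / 822.26688 = 2.5921 yr

2.5921


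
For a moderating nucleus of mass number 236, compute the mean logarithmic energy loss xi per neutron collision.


xi = 1 + (A-1)^2/(2A) * ln((A-1)/(A+1))
xi = 1 + (236-1)^2/(2*236) * ln((236-1)/(236 +1))
xi = 0.0084507

0.0084507


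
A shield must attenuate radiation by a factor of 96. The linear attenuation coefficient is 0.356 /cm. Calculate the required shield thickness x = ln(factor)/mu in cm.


x = ln(factor) / mu
x = ln(96) / 0.356
x = 12.821 cm

12.821


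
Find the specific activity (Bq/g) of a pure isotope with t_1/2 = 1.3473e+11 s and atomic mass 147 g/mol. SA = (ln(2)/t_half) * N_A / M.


lambda = ln(2) / t_half = ln(2) / 1.3473e+11 = 5.144713e-12 /s
SA = lambda * N_A / M
SA = 5.144713e-12 * 6.022e23 / 147
SA = 2.1076e+10 Bq/g

2.1076e+10


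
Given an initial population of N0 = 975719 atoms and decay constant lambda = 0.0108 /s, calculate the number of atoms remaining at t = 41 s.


N = N0 * exp(-lambda * t)
N = 975719 * exp(-0.0108 * 41)
N = 626642

626642


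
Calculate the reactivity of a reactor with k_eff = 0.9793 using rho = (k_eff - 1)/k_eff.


rho = (k_eff - 1) / k_eff
rho = (0.9793 - 1) / 0.9793
rho = -0.021138

-0.021138


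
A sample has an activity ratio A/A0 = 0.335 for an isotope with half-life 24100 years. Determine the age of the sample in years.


lambda = ln(2) / t_half = ln(2) / 24100 = 2.876129e-05 /yr
t = -ln(A/A0) / lambda
t = -ln(0.335) / 2.876129e-05
t = 38024 yr

38024


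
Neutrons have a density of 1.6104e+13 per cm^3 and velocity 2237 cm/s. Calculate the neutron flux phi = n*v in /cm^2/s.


phi = n * v
phi = 1.6104e+13 * 2237
phi = 3.6025e+16 /cm^2/s

3.6025e+16


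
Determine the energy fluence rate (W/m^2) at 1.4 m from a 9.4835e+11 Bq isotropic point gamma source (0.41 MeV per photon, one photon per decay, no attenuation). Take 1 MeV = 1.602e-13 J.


psi = A * E * 1.602e-13 / (4*pi*r^2)
psi = 9.4835e+11 * 0.41 * 1.602e-13 / (4*pi*1.4^2)
psi = 0.0025290 W/m^2

0.0025290


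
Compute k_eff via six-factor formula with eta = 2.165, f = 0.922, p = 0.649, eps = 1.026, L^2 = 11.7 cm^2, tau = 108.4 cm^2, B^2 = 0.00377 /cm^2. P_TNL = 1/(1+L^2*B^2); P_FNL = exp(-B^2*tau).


k_inf = eta*f*p*eps = 2.165*0.922*0.649*1.026 = 1.329171
P_TNL = 1/(1 + L^2*B^2) = 1/(1 + 11.7*0.00377) = 0.9577544
P_FNL = exp(-B^2*tau) = exp(-0.00377*108.4) = 0.6645348
k_eff = k_inf * P_TNL * P_FNL = 1.329171 * 0.9577544 * 0.6645348
k_eff = 0.84597

0.84597


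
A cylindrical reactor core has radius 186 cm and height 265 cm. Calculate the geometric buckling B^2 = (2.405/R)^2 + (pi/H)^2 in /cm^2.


B^2 = (2.405/R)^2 + (pi/H)^2
B^2 = (2.405/186)^2 + (pi/265)^2
B^2 = 3.0773e-04 /cm^2

3.0773e-04


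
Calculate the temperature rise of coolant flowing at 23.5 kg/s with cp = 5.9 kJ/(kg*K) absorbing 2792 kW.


dT = Q / (m_dot * cp)
dT = 2792 / (23.5 * 5.9)
dT = 20.137 C

20.137


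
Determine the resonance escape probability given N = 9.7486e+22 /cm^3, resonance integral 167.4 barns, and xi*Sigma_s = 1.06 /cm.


p = exp(-N * I * 1e-24 / (xi*Sigma_s))
p = exp(-9.7486e+22 * 167.4 * 1e-24 / 1.06)
p = 2.0599e-07

2.0599e-07


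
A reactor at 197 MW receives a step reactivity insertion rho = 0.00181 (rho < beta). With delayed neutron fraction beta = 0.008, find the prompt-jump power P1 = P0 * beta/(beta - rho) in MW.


P1/P0 = beta / (beta - rho)
P1/P0 = 0.008 / (0.008 - 0.00181) = 1.292407
P1 = 197 * 1.292407 = 254.60 MW

254.60


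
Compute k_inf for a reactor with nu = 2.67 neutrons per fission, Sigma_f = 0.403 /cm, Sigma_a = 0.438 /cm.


k_inf = nu * Sigma_f / Sigma_a
k_inf = 2.67 * 0.403 / 0.438
k_inf = 2.4566

2.4566


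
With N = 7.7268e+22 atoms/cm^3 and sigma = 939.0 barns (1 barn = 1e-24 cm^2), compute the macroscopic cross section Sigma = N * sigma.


Sigma = N * sigma_barns * 1e-24
Sigma = 7.7268e+22 * 939.0 * 1e-24
Sigma = 72.555 /cm

72.555
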